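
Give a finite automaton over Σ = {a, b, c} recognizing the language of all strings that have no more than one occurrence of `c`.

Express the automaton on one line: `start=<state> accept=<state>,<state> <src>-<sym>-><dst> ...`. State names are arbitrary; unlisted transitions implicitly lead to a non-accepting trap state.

start=q0 accept=q0,q1 q0-a->q0 q0-b->q0 q0-c->q1 q1-a->q1 q1-b->q1 q1-c->q2 q2-a->q2 q2-b->q2 q2-c->q2

Count `c`s, saturating at 2: state q0 means no `c` yet, q1 means one `c` seen, q2 means more than one. Each `c` increments (capped at q2); other symbols loop. Accept from {q0, q1}.
3 states suffice.
        a   b   c  
>* q0   q0  q0  q1 
 * q1   q1  q1  q2 
   q2   q2  q2  q2 
(> = start, * = accepting)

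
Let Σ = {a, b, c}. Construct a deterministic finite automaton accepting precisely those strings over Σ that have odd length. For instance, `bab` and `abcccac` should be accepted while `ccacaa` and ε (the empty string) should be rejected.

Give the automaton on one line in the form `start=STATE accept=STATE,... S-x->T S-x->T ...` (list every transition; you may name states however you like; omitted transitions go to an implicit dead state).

Only the length mod 2 matters, so use a 2-cycle: from any state, every input symbol moves to the next state, wrapping q1 back to q0. Mark q1 accepting.
        a   b   c  
>  q0   q1  q1  q1 
 * q1   q0  q0  q0 
(> = start, * = accepting)

start=q0 accept=q1 q0-a->q1 q0-b->q1 q0-c->q1 q1-a->q0 q1-b->q0 q1-c->q0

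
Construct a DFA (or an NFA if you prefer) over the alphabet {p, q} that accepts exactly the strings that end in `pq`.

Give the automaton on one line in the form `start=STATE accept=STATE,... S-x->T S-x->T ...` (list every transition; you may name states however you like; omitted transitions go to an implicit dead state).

Remember how much of `pq` the current input suffix matches. State A means no match yet; B means the last symbol is `p`; C means the last 2 symbols are `pq`. Only C accepts. On a mismatch, fall back to the longest proper suffix that is still a prefix of `pq`.
A 3-state machine:
       p  q 
>  A   B  A 
   B   B  C 
 * C   B  A 
(> = start, * = accepting)

start=A accept=C A-p->B A-q->A B-p->B B-q->C C-p->B C-q->A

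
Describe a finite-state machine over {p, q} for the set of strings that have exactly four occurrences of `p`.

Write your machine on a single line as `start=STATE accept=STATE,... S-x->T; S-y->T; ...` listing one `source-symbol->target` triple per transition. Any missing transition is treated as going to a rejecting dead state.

Only the number of `p`s matters, and only up to 5. Make a chain A → B → C → D → E → F advanced by each `p` (with F absorbing); every other symbol self-loops. The accepting set is {E}.
6 states suffice.
       p  q 
>  A   B  A 
   B   C  B 
   C   D  C 
   D   E  D 
 * E   F  E 
   F   F  F 
(> = start, * = accepting)

start=A; accept=E; A-p->B; A-q->A; B-p->C; B-q->B; C-p->D; C-q->C; D-p->E; D-q->D; E-p->F; E-q->E; F-p->F; F-q->F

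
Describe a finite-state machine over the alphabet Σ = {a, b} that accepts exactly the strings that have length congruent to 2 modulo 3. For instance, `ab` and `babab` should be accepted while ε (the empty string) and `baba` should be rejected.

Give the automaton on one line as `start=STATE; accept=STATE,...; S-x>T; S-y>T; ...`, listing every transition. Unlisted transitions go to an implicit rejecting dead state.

Only the length mod 3 matters, so use a 3-cycle: from any state, every input symbol moves to the next state, wrapping q2 back to q0. Mark q2 accepting.
A 3-state machine:
        a   b  
>  q0   q1  q1 
   q1   q2  q2 
 * q2   q0  q0 
(> = start, * = accepting)

start=q0; accept=q2; q0-a>q1; q0-b>q1; q1-a>q2; q1-b>q2; q2-a>q0; q2-b>q0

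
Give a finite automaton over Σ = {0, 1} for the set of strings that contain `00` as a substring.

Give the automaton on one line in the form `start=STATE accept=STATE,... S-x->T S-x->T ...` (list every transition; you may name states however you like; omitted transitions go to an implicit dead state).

start=s0 accept=s2 s0-0->s1 s0-1->s0 s1-0->s2 s1-1->s0 s2-0->s2 s2-1->s2

States s0..s1 record the length of the longest prefix of `00` that matches the current input suffix. Reaching s2 means `00` has been seen, and we stay there forever. Accept from s2.
        0   1  
>  s0   s1  s0 
   s1   s2  s0 
 * s2   s2  s2 
(> = start, * = accepting)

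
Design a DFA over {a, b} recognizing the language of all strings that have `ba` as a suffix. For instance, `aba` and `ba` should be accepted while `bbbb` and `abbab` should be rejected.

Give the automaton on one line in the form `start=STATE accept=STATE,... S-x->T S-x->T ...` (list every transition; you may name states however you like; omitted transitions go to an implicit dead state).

Remember how much of `ba` the current input suffix matches. State s0 means no match yet; s1 means the last symbol is `b`; s2 means the last 2 symbols are `ba`. Only s2 accepts. On a mismatch, fall back to the longest proper suffix that is still a prefix of `ba`.
        a   b  
>  s0   s0  s1 
   s1   s2  s1 
 * s2   s0  s1 
(> = start, * = accepting)

start=s0 accept=s2 s0-a->s0 s0-b->s1 s1-a->s2 s1-b->s1 s2-a->s0 s2-b->s1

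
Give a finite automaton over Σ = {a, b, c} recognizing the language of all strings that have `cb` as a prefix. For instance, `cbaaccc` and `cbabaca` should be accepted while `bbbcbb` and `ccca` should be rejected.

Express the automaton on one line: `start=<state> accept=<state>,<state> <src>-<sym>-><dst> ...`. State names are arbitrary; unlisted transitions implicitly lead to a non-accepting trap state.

start=q0 accept=q2 q0-a->q3 q0-b->q3 q0-c->q1 q1-a->q3 q1-b->q2 q1-c->q3 q2-a->q2 q2-b->q2 q2-c->q2 q3-a->q3 q3-b->q3 q3-c->q3

Walk along `cb` while the input agrees: from q0 take `c` to q1, and so on. Any deviation drops to the rejecting sink q3. Once q2 is reached the prefix is confirmed and every continuation is accepted.
        a   b   c  
>  q0   q3  q3  q1 
   q1   q3  q2  q3 
 * q2   q2  q2  q2 
   q3   q3  q3  q3 
(> = start, * = accepting)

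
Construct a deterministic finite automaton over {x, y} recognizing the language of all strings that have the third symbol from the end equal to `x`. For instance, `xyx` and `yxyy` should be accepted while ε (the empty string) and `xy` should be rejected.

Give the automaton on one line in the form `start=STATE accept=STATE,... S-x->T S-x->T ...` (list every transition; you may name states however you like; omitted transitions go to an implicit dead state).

A DFA must remember the last 3 symbols (since which symbol is third-to-last isn't known until the input ends). Use one state per possible window of the last ≤3 symbols; accept from those whose window starts with `x`.
With 15 states:
          x    y  
>  s0     s1   s2 
   s1     s3   s4 
   s2     s5   s6 
   s3     s7   s8 
   s4     s9  s10 
   s5    s11  s12 
   s6    s13  s14 
 * s7     s7   s8 
 * s8     s9  s10 
 * s9    s11  s12 
 * s10   s13  s14 
   s11    s7   s8 
   s12    s9  s10 
   s13   s11  s12 
   s14   s13  s14 
(> = start, * = accepting)

start=s0 accept=s7,s8,s9,s10 s0-x->s1 s0-y->s2 s1-x->s3 s1-y->s4 s2-x->s5 s2-y->s6 s3-x->s7 s3-y->s8 s4-x->s9 s4-y->s10 s5-x->s11 s5-y->s12 s6-x->s13 s6-y->s14 s7-x->s7 s7-y->s8 s8-x->s9 s8-y->s10 s9-x->s11 s9-y->s12 s10-x->s13 s10-y->s14 s11-x->s7 s11-y->s8 s12-x->s9 s12-y->s10 s13-x->s11 s13-y->s12 s14-x->s13 s14-y->s14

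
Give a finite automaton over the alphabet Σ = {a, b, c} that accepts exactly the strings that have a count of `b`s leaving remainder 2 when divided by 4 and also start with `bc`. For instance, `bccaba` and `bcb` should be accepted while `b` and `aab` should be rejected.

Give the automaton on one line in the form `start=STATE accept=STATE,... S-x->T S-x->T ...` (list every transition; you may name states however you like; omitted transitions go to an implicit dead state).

start=q0 accept=q4 q0-a->q1 q0-b->q2 q0-c->q1 q1-a->q1 q1-b->q1 q1-c->q1 q2-a->q1 q2-b->q1 q2-c->q3 q3-a->q3 q3-b->q4 q3-c->q3 q4-a->q4 q4-b->q5 q4-c->q4 q5-a->q5 q5-b->q6 q5-c->q5 q6-a->q6 q6-b->q3 q6-c->q6

Build one automaton per condition and run them in lockstep. The first has 4 states tracking the count of `b`s modulo 4; the second has 4 states tracking whether the input so far still matches the prefix `bc`. A product state is a pair (one from each), accepting exactly when both do. After merging equivalent states the machine shrinks.
        a   b   c  
>  q0   q1  q2  q1 
   q1   q1  q1  q1 
   q2   q1  q1  q3 
   q3   q3  q4  q3 
 * q4   q4  q5  q4 
   q5   q5  q6  q5 
   q6   q6  q3  q6 
(> = start, * = accepting)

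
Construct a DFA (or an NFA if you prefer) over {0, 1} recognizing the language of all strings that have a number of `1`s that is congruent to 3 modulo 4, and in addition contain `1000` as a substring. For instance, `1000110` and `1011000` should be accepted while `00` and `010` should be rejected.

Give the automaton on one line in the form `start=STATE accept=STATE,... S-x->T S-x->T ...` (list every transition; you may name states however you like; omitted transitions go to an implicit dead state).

start=S0 accept=S14 S0-0->S0 S0-1->S1 S1-0->S2 S1-1->S3 S2-0->S4 S2-1->S3 S3-0->S5 S3-1->S6 S4-0->S7 S4-1->S3 S5-0->S8 S5-1->S6 S6-0->S9 S6-1->S10 S7-0->S7 S7-1->S11 S8-0->S11 S8-1->S6 S9-0->S12 S9-1->S10 S10-0->S13 S10-1->S1 S11-0->S11 S11-1->S14 S12-0->S14 S12-1->S10 S13-0->S15 S13-1->S1 S14-0->S14 S14-1->S16 S15-0->S16 S15-1->S1 S16-0->S16 S16-1->S7

Build one automaton per condition and run them in lockstep. The first has 4 states tracking the count of `1`s modulo 4; the second has 5 states tracking whether and how much of `1000` has been seen. A product state is a pair (one from each), accepting exactly when both do.
A 17-state machine:
          0    1  
>  S0     S0   S1 
   S1     S2   S3 
   S2     S4   S3 
   S3     S5   S6 
   S4     S7   S3 
   S5     S8   S6 
   S6     S9  S10 
   S7     S7  S11 
   S8    S11   S6 
   S9    S12  S10 
   S10   S13   S1 
   S11   S11  S14 
   S12   S14  S10 
   S13   S15   S1 
 * S14   S14  S16 
   S15   S16   S1 
   S16   S16   S7 
(> = start, * = accepting)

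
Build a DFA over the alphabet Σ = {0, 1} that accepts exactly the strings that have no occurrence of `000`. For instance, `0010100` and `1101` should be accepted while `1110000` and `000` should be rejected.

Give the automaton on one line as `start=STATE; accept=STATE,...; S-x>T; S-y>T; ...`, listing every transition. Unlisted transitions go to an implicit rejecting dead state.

start=S0; accept=S0,S1,S2; S0-0>S1; S0-1>S0; S1-0>S2; S1-1>S0; S2-0>S3; S2-1>S0; S3-0>S3; S3-1>S3

This is the complement of 'contains `000`'. Use the same substring-matching states — S0 through S3 holding how much of `000` has just been matched — but flip the accepting set: everything except the trap S3 accepts.
A 4-state machine:
        0   1  
>* S0   S1  S0 
 * S1   S2  S0 
 * S2   S3  S0 
   S3   S3  S3 
(> = start, * = accepting)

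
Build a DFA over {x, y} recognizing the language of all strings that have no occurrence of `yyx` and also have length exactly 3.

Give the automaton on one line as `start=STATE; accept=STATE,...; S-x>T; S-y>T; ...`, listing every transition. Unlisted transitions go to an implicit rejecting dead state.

Build one automaton per condition and run them in lockstep. The first has 4 states tracking partial matches of the forbidden pattern `yyx`; the second has 5 states tracking the input length, saturating at 4. A product state is a pair (one from each), accepting exactly when both do.
          x    y  
>  s0     s1   s2 
   s1     s3   s4 
   s2     s3   s5 
   s3     s6   s7 
   s4     s6   s8 
   s5     s9   s8 
 * s6    s10  s11 
 * s7    s10  s12 
 * s8    s13  s12 
   s9    s13  s13 
   s10   s10  s11 
   s11   s10  s12 
   s12   s13  s12 
   s13   s13  s13 
(> = start, * = accepting)

start=s0; accept=s6,s7,s8; s0-x>s1; s0-y>s2; s1-x>s3; s1-y>s4; s2-x>s3; s2-y>s5; s3-x>s6; s3-y>s7; s4-x>s6; s4-y>s8; s5-x>s9; s5-y>s8; s6-x>s10; s6-y>s11; s7-x>s10; s7-y>s12; s8-x>s13; s8-y>s12; s9-x>s13; s9-y>s13; s10-x>s10; s10-y>s11; s11-x>s10; s11-y>s12; s12-x>s13; s12-y>s12; s13-x>s13; s13-y>s13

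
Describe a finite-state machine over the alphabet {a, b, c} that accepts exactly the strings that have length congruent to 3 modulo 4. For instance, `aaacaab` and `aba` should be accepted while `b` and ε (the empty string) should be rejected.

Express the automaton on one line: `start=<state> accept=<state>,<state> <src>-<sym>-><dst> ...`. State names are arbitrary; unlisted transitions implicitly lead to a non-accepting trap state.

Only the length mod 4 matters, so use a 4-cycle: from any state, every input symbol moves to the next state, wrapping S3 back to S0. Mark S3 accepting.
With 4 states:
        a   b   c  
>  S0   S1  S1  S1 
   S1   S2  S2  S2 
   S2   S3  S3  S3 
 * S3   S0  S0  S0 
(> = start, * = accepting)

start=S0 accept=S3 S0-a->S1 S0-b->S1 S0-c->S1 S1-a->S2 S1-b->S2 S1-c->S2 S2-a->S3 S2-b->S3 S2-c->S3 S3-a->S0 S3-b->S0 S3-c->S0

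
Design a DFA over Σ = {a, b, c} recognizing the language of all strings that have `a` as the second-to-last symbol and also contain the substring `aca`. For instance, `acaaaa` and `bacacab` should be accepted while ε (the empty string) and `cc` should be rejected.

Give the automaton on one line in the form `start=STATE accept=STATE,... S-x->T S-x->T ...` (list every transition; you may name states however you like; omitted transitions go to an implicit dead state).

start=S0 accept=S14,S15,S16 S0-a->S1 S0-b->S2 S0-c->S3 S1-a->S4 S1-b->S5 S1-c->S6 S2-a->S7 S2-b->S8 S2-c->S9 S3-a->S10 S3-b->S11 S3-c->S12 S4-a->S4 S4-b->S5 S4-c->S6 S5-a->S7 S5-b->S8 S5-c->S9 S6-a->S13 S6-b->S11 S6-c->S12 S7-a->S4 S7-b->S5 S7-c->S6 S8-a->S7 S8-b->S8 S8-c->S9 S9-a->S10 S9-b->S11 S9-c->S12 S10-a->S4 S10-b->S5 S10-c->S6 S11-a->S7 S11-b->S8 S11-c->S9 S12-a->S10 S12-b->S11 S12-c->S12 S13-a->S14 S13-b->S15 S13-c->S16 S14-a->S14 S14-b->S15 S14-c->S16 S15-a->S17 S15-b->S18 S15-c->S19 S16-a->S13 S16-b->S20 S16-c->S21 S17-a->S14 S17-b->S15 S17-c->S16 S18-a->S17 S18-b->S18 S18-c->S19 S19-a->S13 S19-b->S20 S19-c->S21 S20-a->S17 S20-b->S18 S20-c->S19 S21-a->S13 S21-b->S20 S21-c->S21

Build one automaton per condition and run them in lockstep. One (13 states) tracks the last 2 symbols read; the other (4 states) tracks whether and how much of `aca` has been seen. Each combined state is a pair, one component from each; accept when both components accept.
          a    b    c  
>  S0     S1   S2   S3 
   S1     S4   S5   S6 
   S2     S7   S8   S9 
   S3    S10  S11  S12 
   S4     S4   S5   S6 
   S5     S7   S8   S9 
   S6    S13  S11  S12 
   S7     S4   S5   S6 
   S8     S7   S8   S9 
   S9    S10  S11  S12 
   S10    S4   S5   S6 
   S11    S7   S8   S9 
   S12   S10  S11  S12 
   S13   S14  S15  S16 
 * S14   S14  S15  S16 
 * S15   S17  S18  S19 
 * S16   S13  S20  S21 
   S17   S14  S15  S16 
   S18   S17  S18  S19 
   S19   S13  S20  S21 
   S20   S17  S18  S19 
   S21   S13  S20  S21 
(> = start, * = accepting)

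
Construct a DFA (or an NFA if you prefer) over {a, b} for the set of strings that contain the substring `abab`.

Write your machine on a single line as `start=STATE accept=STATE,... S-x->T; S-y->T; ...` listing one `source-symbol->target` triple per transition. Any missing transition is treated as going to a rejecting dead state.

start=q0; accept=q4; q0-a->q1; q0-b->q0; q1-a->q1; q1-b->q2; q2-a->q3; q2-b->q0; q3-a->q1; q3-b->q4; q4-a->q4; q4-b->q4

States q0..q3 record the length of the longest prefix of `abab` that matches the current input suffix. Reaching q4 means `abab` has been seen, and we stay there forever. Accept from q4.
A 5-state machine:
        a   b  
>  q0   q1  q0 
   q1   q1  q2 
   q2   q3  q0 
   q3   q1  q4 
 * q4   q4  q4 
(> = start, * = accepting)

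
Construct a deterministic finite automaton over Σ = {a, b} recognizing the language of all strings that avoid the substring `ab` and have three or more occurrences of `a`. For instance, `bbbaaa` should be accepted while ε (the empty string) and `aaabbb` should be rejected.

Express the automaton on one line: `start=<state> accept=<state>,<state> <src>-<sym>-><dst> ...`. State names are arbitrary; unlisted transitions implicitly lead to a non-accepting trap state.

start=s0 accept=s4,s6 s0-a->s1 s0-b->s0 s1-a->s2 s1-b->s3 s2-a->s4 s2-b->s5 s3-a->s5 s3-b->s3 s4-a->s6 s4-b->s7 s5-a->s7 s5-b->s5 s6-a->s6 s6-b->s8 s7-a->s8 s7-b->s7 s8-a->s8 s8-b->s8

Build one automaton per condition and run them in lockstep. One (3 states) tracks partial matches of the forbidden pattern `ab`; the other (5 states) tracks the count of `a`s, saturating at 4. Each combined state is a pair, one component from each; accept when both components accept.
9 states suffice.
        a   b  
>  s0   s1  s0 
   s1   s2  s3 
   s2   s4  s5 
   s3   s5  s3 
 * s4   s6  s7 
   s5   s7  s5 
 * s6   s6  s8 
   s7   s8  s7 
   s8   s8  s8 
(> = start, * = accepting)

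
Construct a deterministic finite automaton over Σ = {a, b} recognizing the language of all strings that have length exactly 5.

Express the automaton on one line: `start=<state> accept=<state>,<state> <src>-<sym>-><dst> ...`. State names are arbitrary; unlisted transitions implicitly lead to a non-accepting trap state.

Count input length up to 6: every symbol moves from q0 toward q6, which means 'more than 5' and absorbs. Accept from {q5}.
A 7-state machine:
        a   b  
>  q0   q1  q1 
   q1   q2  q2 
   q2   q3  q3 
   q3   q4  q4 
   q4   q5  q5 
 * q5   q6  q6 
   q6   q6  q6 
(> = start, * = accepting)

start=q0 accept=q5 q0-a->q1 q0-b->q1 q1-a->q2 q1-b->q2 q2-a->q3 q2-b->q3 q3-a->q4 q3-b->q4 q4-a->q5 q4-b->q5 q5-a->q6 q5-b->q6 q6-a->q6 q6-b->q6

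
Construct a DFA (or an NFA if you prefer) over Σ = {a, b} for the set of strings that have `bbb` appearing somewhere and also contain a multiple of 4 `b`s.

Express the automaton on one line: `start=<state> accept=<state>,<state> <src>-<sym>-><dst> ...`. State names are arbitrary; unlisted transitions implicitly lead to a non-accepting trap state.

start=s0 accept=s9 s0-a->s0 s0-b->s1 s1-a->s2 s1-b->s3 s2-a->s2 s2-b->s4 s3-a->s5 s3-b->s6 s4-a->s5 s4-b->s7 s5-a->s5 s5-b->s8 s6-a->s6 s6-b->s9 s7-a->s10 s7-b->s9 s8-a->s10 s8-b->s11 s9-a->s9 s9-b->s12 s10-a->s10 s10-b->s13 s11-a->s0 s11-b->s12 s12-a->s12 s12-b->s14 s13-a->s0 s13-b->s15 s14-a->s14 s14-b->s6 s15-a->s2 s15-b->s14

Build one automaton per condition and run them in lockstep. The first has 4 states tracking whether and how much of `bbb` has been seen; the second has 4 states tracking the count of `b`s modulo 4. A product state is a pair (one from each), accepting exactly when both do.
With 16 states:
          a    b  
>  s0     s0   s1 
   s1     s2   s3 
   s2     s2   s4 
   s3     s5   s6 
   s4     s5   s7 
   s5     s5   s8 
   s6     s6   s9 
   s7    s10   s9 
   s8    s10  s11 
 * s9     s9  s12 
   s10   s10  s13 
   s11    s0  s12 
   s12   s12  s14 
   s13    s0  s15 
   s14   s14   s6 
   s15    s2  s14 
(> = start, * = accepting)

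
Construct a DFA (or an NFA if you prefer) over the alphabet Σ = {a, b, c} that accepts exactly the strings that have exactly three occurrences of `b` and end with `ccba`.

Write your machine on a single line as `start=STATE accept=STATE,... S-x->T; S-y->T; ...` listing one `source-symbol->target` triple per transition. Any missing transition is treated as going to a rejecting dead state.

start=s0; accept=s21; s0-a->s0; s0-b->s1; s0-c->s2; s1-a->s1; s1-b->s3; s1-c->s4; s2-a->s0; s2-b->s1; s2-c->s5; s3-a->s3; s3-b->s6; s3-c->s7; s4-a->s1; s4-b->s3; s4-c->s8; s5-a->s0; s5-b->s9; s5-c->s5; s6-a->s6; s6-b->s10; s6-c->s11; s7-a->s3; s7-b->s6; s7-c->s12; s8-a->s1; s8-b->s13; s8-c->s8; s9-a->s14; s9-b->s3; s9-c->s4; s10-a->s10; s10-b->s10; s10-c->s15; s11-a->s6; s11-b->s10; s11-c->s16; s12-a->s3; s12-b->s17; s12-c->s12; s13-a->s18; s13-b->s6; s13-c->s7; s14-a->s1; s14-b->s3; s14-c->s4; s15-a->s10; s15-b->s10; s15-c->s19; s16-a->s6; s16-b->s20; s16-c->s16; s17-a->s21; s17-b->s10; s17-c->s11; s18-a->s3; s18-b->s6; s18-c->s7; s19-a->s10; s19-b->s20; s19-c->s19; s20-a->s22; s20-b->s10; s20-c->s15; s21-a->s6; s21-b->s10; s21-c->s11; s22-a->s10; s22-b->s10; s22-c->s15

Run two small machines in parallel and take their product. One (5 states) tracks the count of `b`s, saturating at 4; the other (5 states) tracks how much of the suffix `ccba` has currently been matched. Each combined state is a pair, one component from each; accept when both components accept.
          a    b    c  
>  s0     s0   s1   s2 
   s1     s1   s3   s4 
   s2     s0   s1   s5 
   s3     s3   s6   s7 
   s4     s1   s3   s8 
   s5     s0   s9   s5 
   s6     s6  s10  s11 
   s7     s3   s6  s12 
   s8     s1  s13   s8 
   s9    s14   s3   s4 
   s10   s10  s10  s15 
   s11    s6  s10  s16 
   s12    s3  s17  s12 
   s13   s18   s6   s7 
   s14    s1   s3   s4 
   s15   s10  s10  s19 
   s16    s6  s20  s16 
   s17   s21  s10  s11 
   s18    s3   s6   s7 
   s19   s10  s20  s19 
   s20   s22  s10  s15 
 * s21    s6  s10  s11 
   s22   s10  s10  s15 
(> = start, * = accepting)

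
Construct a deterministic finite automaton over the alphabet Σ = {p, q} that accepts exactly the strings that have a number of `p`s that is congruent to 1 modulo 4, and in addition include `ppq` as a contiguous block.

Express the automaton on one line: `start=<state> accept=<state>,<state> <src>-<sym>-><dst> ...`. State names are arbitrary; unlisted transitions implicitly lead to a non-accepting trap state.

Handle the two conditions separately and then intersect. The first has 4 states tracking the count of `p`s modulo 4; the second has 4 states tracking whether and how much of `ppq` has been seen. A product state is a pair (one from each), accepting exactly when both do.
          p    q  
>  S0     S1   S0 
   S1     S2   S3 
   S2     S4   S5 
   S3     S6   S3 
   S4     S7   S8 
   S5     S8   S5 
   S6     S4   S9 
   S7    S10  S11 
   S8    S11   S8 
   S9    S12   S9 
   S10    S2  S13 
   S11   S13  S11 
   S12    S7  S14 
 * S13    S5  S13 
   S14   S15  S14 
   S15   S10   S0 
(> = start, * = accepting)

start=S0 accept=S13 S0-p->S1 S0-q->S0 S1-p->S2 S1-q->S3 S2-p->S4 S2-q->S5 S3-p->S6 S3-q->S3 S4-p->S7 S4-q->S8 S5-p->S8 S5-q->S5 S6-p->S4 S6-q->S9 S7-p->S10 S7-q->S11 S8-p->S11 S8-q->S8 S9-p->S12 S9-q->S9 S10-p->S2 S10-q->S13 S11-p->S13 S11-q->S11 S12-p->S7 S12-q->S14 S13-p->S5 S13-q->S13 S14-p->S15 S14-q->S14 S15-p->S10 S15-q->S0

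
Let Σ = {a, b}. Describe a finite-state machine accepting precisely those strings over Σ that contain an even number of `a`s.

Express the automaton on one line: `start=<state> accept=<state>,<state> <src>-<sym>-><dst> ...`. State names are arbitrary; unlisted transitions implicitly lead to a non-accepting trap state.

start=s0 accept=s0 s0-a->s1 s0-b->s0 s1-a->s0 s1-b->s1

The only thing that matters is how many `a`s have appeared, reduced mod 2. Use one state per residue: s0 for 0, …, s1 for 1. Reading `a` moves to the next residue; anything else stays put. s0 is accepting.
2 states suffice.
        a   b  
>* s0   s1  s0 
   s1   s0  s1 
(> = start, * = accepting)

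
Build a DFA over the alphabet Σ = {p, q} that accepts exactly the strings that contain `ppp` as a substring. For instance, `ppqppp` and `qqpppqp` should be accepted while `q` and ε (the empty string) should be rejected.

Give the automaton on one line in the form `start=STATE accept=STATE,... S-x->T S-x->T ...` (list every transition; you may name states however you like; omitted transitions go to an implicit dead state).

start=A accept=D A-p->B A-q->A B-p->C B-q->A C-p->D C-q->A D-p->D D-q->D

States A..C record the length of the longest prefix of `ppp` that matches the current input suffix. Reaching D means `ppp` has been seen, and we stay there forever. Accept from D.
With 4 states:
       p  q 
>  A   B  A 
   B   C  A 
   C   D  A 
 * D   D  D 
(> = start, * = accepting)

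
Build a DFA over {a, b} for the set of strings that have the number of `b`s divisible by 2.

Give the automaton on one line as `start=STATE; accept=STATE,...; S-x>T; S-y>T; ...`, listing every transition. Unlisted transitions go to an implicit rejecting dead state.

The only thing that matters is how many `b`s have appeared, reduced mod 2. Use one state per residue: s0 for 0, …, s1 for 1. Reading `b` moves to the next residue; anything else stays put. s0 is accepting.
2 states suffice.
        a   b  
>* s0   s0  s1 
   s1   s1  s0 
(> = start, * = accepting)

start=s0; accept=s0; s0-a>s0; s0-b>s1; s1-a>s1; s1-b>s0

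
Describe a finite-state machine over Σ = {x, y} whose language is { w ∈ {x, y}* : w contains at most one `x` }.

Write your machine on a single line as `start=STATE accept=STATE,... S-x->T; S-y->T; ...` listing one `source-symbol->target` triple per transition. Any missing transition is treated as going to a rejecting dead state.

Count `x`s, saturating at 2: state S0 means no `x` yet, S1 means one `x` seen, S2 means more than one. Each `x` increments (capped at S2); other symbols loop. Accept from {S0, S1}.
With 3 states:
        x   y  
>* S0   S1  S0 
 * S1   S2  S1 
   S2   S2  S2 
(> = start, * = accepting)

start=S0; accept=S0,S1; S0-x->S1; S0-y->S0; S1-x->S2; S1-y->S1; S2-x->S2; S2-y->S2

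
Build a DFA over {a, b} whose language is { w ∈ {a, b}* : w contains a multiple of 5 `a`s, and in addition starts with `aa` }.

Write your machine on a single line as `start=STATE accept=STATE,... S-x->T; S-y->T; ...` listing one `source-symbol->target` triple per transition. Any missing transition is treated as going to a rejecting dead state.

Handle the two conditions separately and then intersect. One (5 states) tracks the count of `a`s modulo 5; the other (4 states) tracks whether the input so far still matches the prefix `aa`. Each combined state is a pair, one component from each; accept when both components accept. Minimizing collapses redundant product states.
An 8-state machine:
        a   b  
>  q0   q1  q2 
   q1   q3  q2 
   q2   q2  q2 
   q3   q4  q3 
   q4   q5  q4 
   q5   q6  q5 
 * q6   q7  q6 
   q7   q3  q7 
(> = start, * = accepting)

start=q0; accept=q6; q0-a->q1; q0-b->q2; q1-a->q3; q1-b->q2; q2-a->q2; q2-b->q2; q3-a->q4; q3-b->q3; q4-a->q5; q4-b->q4; q5-a->q6; q5-b->q5; q6-a->q7; q6-b->q6; q7-a->q3; q7-b->q7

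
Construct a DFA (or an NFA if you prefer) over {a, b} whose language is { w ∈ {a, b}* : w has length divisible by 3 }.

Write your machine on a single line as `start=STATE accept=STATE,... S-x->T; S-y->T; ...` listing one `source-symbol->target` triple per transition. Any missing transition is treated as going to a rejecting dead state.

Only the length mod 3 matters, so use a 3-cycle: from any state, every input symbol moves to the next state, wrapping q2 back to q0. Mark q0 accepting.
A 3-state machine:
        a   b  
>* q0   q1  q1 
   q1   q2  q2 
   q2   q0  q0 
(> = start, * = accepting)

start=q0; accept=q0; q0-a->q1; q0-b->q1; q1-a->q2; q1-b->q2; q2-a->q0; q2-b->q0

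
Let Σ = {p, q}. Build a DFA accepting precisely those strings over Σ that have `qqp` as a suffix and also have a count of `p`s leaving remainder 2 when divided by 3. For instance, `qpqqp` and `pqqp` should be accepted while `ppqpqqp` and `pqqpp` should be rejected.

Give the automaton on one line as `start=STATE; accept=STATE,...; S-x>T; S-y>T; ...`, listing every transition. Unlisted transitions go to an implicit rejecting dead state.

start=A; accept=K; A-p>B; A-q>C; B-p>D; B-q>E; C-p>B; C-q>F; D-p>A; D-q>G; E-p>D; E-q>H; F-p>I; F-q>F; G-p>A; G-q>J; H-p>K; H-q>H; I-p>D; I-q>E; J-p>L; J-q>J; K-p>A; K-q>G; L-p>B; L-q>C

Handle the two conditions separately and then intersect. One (4 states) tracks how much of the suffix `qqp` has currently been matched; the other (3 states) tracks the count of `p`s modulo 3. Each combined state is a pair, one component from each; accept when both components accept.
12 states suffice.
       p  q 
>  A   B  C 
   B   D  E 
   C   B  F 
   D   A  G 
   E   D  H 
   F   I  F 
   G   A  J 
   H   K  H 
   I   D  E 
   J   L  J 
 * K   A  G 
   L   B  C 
(> = start, * = accepting)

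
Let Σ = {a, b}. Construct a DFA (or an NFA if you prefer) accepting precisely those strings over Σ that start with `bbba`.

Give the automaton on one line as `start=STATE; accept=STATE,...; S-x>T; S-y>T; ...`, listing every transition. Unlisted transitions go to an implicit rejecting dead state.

start=q0; accept=q4; q0-a>q5; q0-b>q1; q1-a>q5; q1-b>q2; q2-a>q5; q2-b>q3; q3-a>q4; q3-b>q5; q4-a>q4; q4-b>q4; q5-a>q5; q5-b>q5

Check the first 4 symbols one by one: q0 through q3 record how many have matched `bbba` so far; any wrong symbol goes to the dead state q5. After all 4 match we enter the accepting sink q4.
6 states suffice.
        a   b  
>  q0   q5  q1 
   q1   q5  q2 
   q2   q5  q3 
   q3   q4  q5 
 * q4   q4  q4 
   q5   q5  q5 
(> = start, * = accepting)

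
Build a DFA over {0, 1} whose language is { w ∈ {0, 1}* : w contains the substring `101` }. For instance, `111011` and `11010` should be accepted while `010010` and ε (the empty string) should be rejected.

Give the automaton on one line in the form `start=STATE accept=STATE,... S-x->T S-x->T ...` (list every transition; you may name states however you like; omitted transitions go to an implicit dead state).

start=q0 accept=q3 q0-0->q0 q0-1->q1 q1-0->q2 q1-1->q1 q2-0->q0 q2-1->q3 q3-0->q3 q3-1->q3

Track how much of `101` has been matched so far: state q0 is no progress, q3 is the absorbing accept state reached once `101` has occurred. Intermediate states record partial matches; on a mismatch, fall back to the longest reusable overlap.
        0   1  
>  q0   q0  q1 
   q1   q2  q1 
   q2   q0  q3 
 * q3   q3  q3 
(> = start, * = accepting)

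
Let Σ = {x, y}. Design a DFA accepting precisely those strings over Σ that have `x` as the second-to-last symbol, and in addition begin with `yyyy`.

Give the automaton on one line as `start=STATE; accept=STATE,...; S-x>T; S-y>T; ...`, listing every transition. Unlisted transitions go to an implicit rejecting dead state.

Run two small machines in parallel and take their product. The first has 7 states tracking the last 2 symbols read; the second has 6 states tracking whether the input so far still matches the prefix `yyyy`. A product state is a pair (one from each), accepting exactly when both do. Equivalent product states are then merged.
        x   y  
>  q0   q1  q2 
   q1   q1  q1 
   q2   q1  q3 
   q3   q1  q4 
   q4   q1  q5 
   q5   q6  q5 
   q6   q7  q8 
 * q7   q7  q8 
 * q8   q6  q5 
(> = start, * = accepting)

start=q0; accept=q7,q8; q0-x>q1; q0-y>q2; q1-x>q1; q1-y>q1; q2-x>q1; q2-y>q3; q3-x>q1; q3-y>q4; q4-x>q1; q4-y>q5; q5-x>q6; q5-y>q5; q6-x>q7; q6-y>q8; q7-x>q7; q7-y>q8; q8-x>q6; q8-y>q5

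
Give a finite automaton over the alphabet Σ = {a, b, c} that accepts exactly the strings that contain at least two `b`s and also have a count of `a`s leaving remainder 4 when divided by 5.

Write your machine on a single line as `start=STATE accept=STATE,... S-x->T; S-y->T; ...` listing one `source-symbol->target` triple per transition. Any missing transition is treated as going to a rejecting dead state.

Run two small machines in parallel and take their product. The first has 4 states tracking the count of `b`s, saturating at 3; the second has 5 states tracking the count of `a`s modulo 5. A product state is a pair (one from each), accepting exactly when both do. After merging equivalent states the machine shrinks.
          a    b    c  
>  S0     S1   S2   S0 
   S1     S3   S4   S1 
   S2     S4   S5   S2 
   S3     S6   S7   S3 
   S4     S7   S8   S4 
   S5     S8   S5   S5 
   S6     S9  S10   S6 
   S7    S10  S11   S7 
   S8    S11   S8   S8 
   S9     S0  S12   S9 
   S10   S12  S13  S10 
   S11   S13  S11  S11 
   S12    S2  S14  S12 
   S13   S14  S13  S13 
 * S14    S5  S14  S14 
(> = start, * = accepting)

start=S0; accept=S14; S0-a->S1; S0-b->S2; S0-c->S0; S1-a->S3; S1-b->S4; S1-c->S1; S2-a->S4; S2-b->S5; S2-c->S2; S3-a->S6; S3-b->S7; S3-c->S3; S4-a->S7; S4-b->S8; S4-c->S4; S5-a->S8; S5-b->S5; S5-c->S5; S6-a->S9; S6-b->S10; S6-c->S6; S7-a->S10; S7-b->S11; S7-c->S7; S8-a->S11; S8-b->S8; S8-c->S8; S9-a->S0; S9-b->S12; S9-c->S9; S10-a->S12; S10-b->S13; S10-c->S10; S11-a->S13; S11-b->S11; S11-c->S11; S12-a->S2; S12-b->S14; S12-c->S12; S13-a->S14; S13-b->S13; S13-c->S13; S14-a->S5; S14-b->S14; S14-c->S14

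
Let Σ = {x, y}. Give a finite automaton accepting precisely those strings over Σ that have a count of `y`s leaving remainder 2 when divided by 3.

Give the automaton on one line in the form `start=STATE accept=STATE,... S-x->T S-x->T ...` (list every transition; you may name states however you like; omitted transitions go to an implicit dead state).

The only thing that matters is how many `y`s have appeared, reduced mod 3. Use one state per residue: q0 for 0, …, q2 for 2. Reading `y` moves to the next residue; anything else stays put. q2 is accepting.
A 3-state machine:
        x   y  
>  q0   q0  q1 
   q1   q1  q2 
 * q2   q2  q0 
(> = start, * = accepting)

start=q0 accept=q2 q0-x->q0 q0-y->q1 q1-x->q1 q1-y->q2 q2-x->q2 q2-y->q0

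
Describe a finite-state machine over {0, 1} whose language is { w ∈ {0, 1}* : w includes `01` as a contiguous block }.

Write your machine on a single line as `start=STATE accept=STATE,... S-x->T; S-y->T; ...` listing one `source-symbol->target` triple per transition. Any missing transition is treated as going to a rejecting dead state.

Track how much of `01` has been matched so far: state q0 is no progress, q2 is the absorbing accept state reached once `01` has occurred. Intermediate states record partial matches; on a mismatch, fall back to the longest reusable overlap.
A 3-state machine:
        0   1  
>  q0   q1  q0 
   q1   q1  q2 
 * q2   q2  q2 
(> = start, * = accepting)

start=q0; accept=q2; q0-0->q1; q0-1->q0; q1-0->q1; q1-1->q2; q2-0->q2; q2-1->q2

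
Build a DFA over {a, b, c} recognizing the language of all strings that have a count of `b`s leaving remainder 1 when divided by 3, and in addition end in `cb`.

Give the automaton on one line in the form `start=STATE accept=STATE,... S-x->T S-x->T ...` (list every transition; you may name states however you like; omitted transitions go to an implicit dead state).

start=s0 accept=s5 s0-a->s0 s0-b->s1 s0-c->s2 s1-a->s1 s1-b->s3 s1-c->s4 s2-a->s0 s2-b->s5 s2-c->s2 s3-a->s3 s3-b->s0 s3-c->s6 s4-a->s1 s4-b->s7 s4-c->s4 s5-a->s1 s5-b->s3 s5-c->s4 s6-a->s3 s6-b->s8 s6-c->s6 s7-a->s3 s7-b->s0 s7-c->s6 s8-a->s0 s8-b->s1 s8-c->s2

Run two small machines in parallel and take their product. The first has 3 states tracking the count of `b`s modulo 3; the second has 3 states tracking how much of the suffix `cb` has currently been matched. A product state is a pair (one from each), accepting exactly when both do.
        a   b   c  
>  s0   s0  s1  s2 
   s1   s1  s3  s4 
   s2   s0  s5  s2 
   s3   s3  s0  s6 
   s4   s1  s7  s4 
 * s5   s1  s3  s4 
   s6   s3  s8  s6 
   s7   s3  s0  s6 
   s8   s0  s1  s2 
(> = start, * = accepting)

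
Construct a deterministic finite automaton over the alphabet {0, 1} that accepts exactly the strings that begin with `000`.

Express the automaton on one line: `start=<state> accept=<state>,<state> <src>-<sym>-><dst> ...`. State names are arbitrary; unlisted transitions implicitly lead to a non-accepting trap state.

Check the first 3 symbols one by one: S0 through S2 record how many have matched `000` so far; any wrong symbol goes to the dead state S4. After all 3 match we enter the accepting sink S3.
5 states suffice.
        0   1  
>  S0   S1  S4 
   S1   S2  S4 
   S2   S3  S4 
 * S3   S3  S3 
   S4   S4  S4 
(> = start, * = accepting)

start=S0 accept=S3 S0-0->S1 S0-1->S4 S1-0->S2 S1-1->S4 S2-0->S3 S2-1->S4 S3-0->S3 S3-1->S3 S4-0->S4 S4-1->S4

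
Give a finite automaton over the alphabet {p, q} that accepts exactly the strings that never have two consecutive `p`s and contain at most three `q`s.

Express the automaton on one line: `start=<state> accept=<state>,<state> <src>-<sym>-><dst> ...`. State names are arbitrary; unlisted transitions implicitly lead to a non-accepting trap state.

start=A accept=A,B,C,E,F,H,I,K A-p->B A-q->C B-p->D B-q->C C-p->E C-q->F D-p->D D-q->G E-p->G E-q->F F-p->H F-q->I G-p->G G-q->J H-p->J H-q->I I-p->K I-q->L J-p->J J-q->M K-p->M K-q->L L-p->N L-q->L M-p->M M-q->O N-p->O N-q->L O-p->O O-q->O

Run two small machines in parallel and take their product. The first has 3 states tracking partial matches of the forbidden pattern `pp`; the second has 5 states tracking the count of `q`s, saturating at 4. A product state is a pair (one from each), accepting exactly when both do.
15 states suffice.
       p  q 
>* A   B  C 
 * B   D  C 
 * C   E  F 
   D   D  G 
 * E   G  F 
 * F   H  I 
   G   G  J 
 * H   J  I 
 * I   K  L 
   J   J  M 
 * K   M  L 
   L   N  L 
   M   M  O 
   N   O  L 
   O   O  O 
(> = start, * = accepting)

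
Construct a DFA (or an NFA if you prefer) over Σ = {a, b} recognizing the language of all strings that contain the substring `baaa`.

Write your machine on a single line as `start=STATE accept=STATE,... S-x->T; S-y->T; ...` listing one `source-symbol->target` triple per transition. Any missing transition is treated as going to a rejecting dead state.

start=s0; accept=s4; s0-a->s0; s0-b->s1; s1-a->s2; s1-b->s1; s2-a->s3; s2-b->s1; s3-a->s4; s3-b->s1; s4-a->s4; s4-b->s4

States s0..s3 record the length of the longest prefix of `baaa` that matches the current input suffix. Reaching s4 means `baaa` has been seen, and we stay there forever. Accept from s4.
5 states suffice.
        a   b  
>  s0   s0  s1 
   s1   s2  s1 
   s2   s3  s1 
   s3   s4  s1 
 * s4   s4  s4 
(> = start, * = accepting)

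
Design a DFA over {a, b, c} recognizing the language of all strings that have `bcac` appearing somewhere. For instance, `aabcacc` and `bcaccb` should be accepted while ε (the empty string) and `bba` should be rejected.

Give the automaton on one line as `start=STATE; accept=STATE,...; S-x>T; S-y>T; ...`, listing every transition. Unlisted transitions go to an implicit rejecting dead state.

Track how much of `bcac` has been matched so far: state q0 is no progress, q4 is the absorbing accept state reached once `bcac` has occurred. Intermediate states record partial matches; on a mismatch, fall back to the longest reusable overlap.
A 5-state machine:
        a   b   c  
>  q0   q0  q1  q0 
   q1   q0  q1  q2 
   q2   q3  q1  q0 
   q3   q0  q1  q4 
 * q4   q4  q4  q4 
(> = start, * = accepting)

start=q0; accept=q4; q0-a>q0; q0-b>q1; q0-c>q0; q1-a>q0; q1-b>q1; q1-c>q2; q2-a>q3; q2-b>q1; q2-c>q0; q3-a>q0; q3-b>q1; q3-c>q4; q4-a>q4; q4-b>q4; q4-c>q4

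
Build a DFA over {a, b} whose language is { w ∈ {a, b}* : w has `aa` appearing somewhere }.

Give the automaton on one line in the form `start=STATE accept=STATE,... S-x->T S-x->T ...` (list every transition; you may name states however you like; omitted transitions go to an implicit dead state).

States q0..q1 record the length of the longest prefix of `aa` that matches the current input suffix. Reaching q2 means `aa` has been seen, and we stay there forever. Accept from q2.
With 3 states:
        a   b  
>  q0   q1  q0 
   q1   q2  q0 
 * q2   q2  q2 
(> = start, * = accepting)

start=q0 accept=q2 q0-a->q1 q0-b->q0 q1-a->q2 q1-b->q0 q2-a->q2 q2-b->q2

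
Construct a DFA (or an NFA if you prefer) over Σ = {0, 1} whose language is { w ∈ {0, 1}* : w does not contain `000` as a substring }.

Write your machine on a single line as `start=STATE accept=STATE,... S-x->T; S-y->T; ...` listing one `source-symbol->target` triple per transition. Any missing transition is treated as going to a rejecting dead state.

This is the complement of 'contains `000`'. Use the same substring-matching states — q0 through q3 holding how much of `000` has just been matched — but flip the accepting set: everything except the trap q3 accepts.
With 4 states:
        0   1  
>* q0   q1  q0 
 * q1   q2  q0 
 * q2   q3  q0 
   q3   q3  q3 
(> = start, * = accepting)

start=q0; accept=q0,q1,q2; q0-0->q1; q0-1->q0; q1-0->q2; q1-1->q0; q2-0->q3; q2-1->q0; q3-0->q3; q3-1->q3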